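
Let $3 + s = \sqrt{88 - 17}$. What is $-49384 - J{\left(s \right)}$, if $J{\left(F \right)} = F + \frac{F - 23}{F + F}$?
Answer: $- \frac{6123237}{124} - \frac{101 \sqrt{71}}{124} \approx -49388.0$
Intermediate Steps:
$s = -3 + \sqrt{71}$ ($s = -3 + \sqrt{88 - 17} = -3 + \sqrt{71} \approx 5.4261$)
$J{\left(F \right)} = F + \frac{-23 + F}{2 F}$
$-49384 - J{\left(s \right)} = -49384 - \left(\frac{1}{2} - \left(3 - \sqrt{71}\right) - \frac{23}{2 \left(-3 + \sqrt{71}\right)}\right) = -49384 - \left(- \frac{5}{2} + \sqrt{71} - \frac{23}{2 \left(-3 + \sqrt{71}\right)}\right) = -49384 + \left(\frac{5}{2} - \sqrt{71} + \frac{23}{2 \left(-3 + \sqrt{71}\right)}\right) = - \frac{98763}{2} - \sqrt{71} + \frac{23}{2 \left(-3 + \sqrt{71}\right)}$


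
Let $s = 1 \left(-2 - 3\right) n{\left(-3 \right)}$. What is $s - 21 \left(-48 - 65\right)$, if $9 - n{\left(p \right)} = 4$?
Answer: $2348$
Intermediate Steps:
$n{\left(p \right)} = 5$ ($n{\left(p \right)} = 9 - 4 = 5$)
$s = -25$ ($s = 1 \left(-2 - 3\right) 5 = 1 \left(-5\right) 5 = \left(-5\right) 5 = -25$)
$s - 21 \left(-48 - 65\right) = -25 - 21 \left(-48 - 65\right) = -25 - -2373 = -25 + 2373 = 2348$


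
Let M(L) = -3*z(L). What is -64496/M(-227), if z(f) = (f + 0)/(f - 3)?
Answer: 14834080/681 ≈ 21783.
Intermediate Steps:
z(f) = f/(-3 + f)
M(L) = -3*L/(-3 + L)
-64496/M(-227) = -64496/((-3*(-227)/(-3 - 227))) = -64496/((-3*(-227)/(-230))) = -64496/((-3*(-227)*(-1/230))) = -64496/(-681/230) = -64496*(-230/681) = 14834080/681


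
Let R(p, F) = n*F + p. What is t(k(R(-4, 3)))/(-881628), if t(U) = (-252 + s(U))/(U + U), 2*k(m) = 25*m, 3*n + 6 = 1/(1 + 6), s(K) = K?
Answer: -1751/1013872200 ≈ -1.7270e-6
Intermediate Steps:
n = -41/21 (n = -2 + 1/(3*(1 + 6)) = -2 + (⅓)/7 = -2 + (⅓)*(⅐) = -2 + 1/21 = -41/21 ≈ -1.9524)
R(p, F) = p - 41*F/21 (R(p, F) = -41*F/21 + p = p - 41*F/21)
k(m) = 25*m/2 (k(m) = (25*m)/2 = 25*m/2)
t(U) = (-252 + U)/(2*U) (t(U) = (-252 + U)/(U + U) = (-252 + U)/((2*U)) = (-252 + U)*(1/(2*U)) = (-252 + U)/(2*U))
t(k(R(-4, 3)))/(-881628) = ((-252 + 25*(-4 - 41/21*3)/2)/(2*((25*(-4 - 41/21*3)/2))))/(-881628) = ((-252 + 25*(-4 - 41/7)/2)/(2*((25*(-4 - 41/7)/2))))*(-1/881628) = ((-252 + (25/2)*(-69/7))/(2*(((25/2)*(-69/7)))))*(-1/881628) = ((-252 - 1725/14)/(2*(-1725/14)))*(-1/881628) = ((½)*(-14/1725)*(-5253/14))*(-1/881628) = (1751/1150)*(-1/881628) = -1751/1013872200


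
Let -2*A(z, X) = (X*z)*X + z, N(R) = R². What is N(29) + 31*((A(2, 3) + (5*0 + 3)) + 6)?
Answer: 810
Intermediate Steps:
A(z, X) = -z/2 - z*X²/2 (A(z, X) = -((X*z)*X + z)/2 = -(z*X² + z)/2 = -(z + z*X²)/2 = -z/2 - z*X²/2)
N(29) + 31*((A(2, 3) + (5*0 + 3)) + 6) = 29² + 31*((-½*2*(1 + 3²) + (5*0 + 3)) + 6) = 841 + 31*((-½*2*(1 + 9) + (0 + 3)) + 6) = 841 + 31*((-½*2*10 + 3) + 6) = 841 + 31*((-10 + 3) + 6) = 841 + 31*(-7 + 6) = 841 + 31*(-1) = 841 - 31 = 810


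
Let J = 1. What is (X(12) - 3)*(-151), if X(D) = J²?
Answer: 302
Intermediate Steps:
X(D) = 1 (X(D) = 1² = 1)
(X(12) - 3)*(-151) = (1 - 3)*(-151) = -2*(-151) = 302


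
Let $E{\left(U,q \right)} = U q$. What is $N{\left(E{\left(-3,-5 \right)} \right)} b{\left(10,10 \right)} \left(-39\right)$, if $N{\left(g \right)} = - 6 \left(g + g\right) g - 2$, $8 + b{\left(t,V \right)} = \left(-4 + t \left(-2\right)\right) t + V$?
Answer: $-25079964$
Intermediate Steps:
$b{\left(t,V \right)} = -8 + V + t \left(-4 - 2 t\right)$ ($b{\left(t,V \right)} = -8 + \left(\left(-4 + t \left(-2\right)\right) t + V\right) = -8 + \left(\left(-4 - 2 t\right) t + V\right) = -8 + \left(t \left(-4 - 2 t\right) + V\right) = -8 + \left(V + t \left(-4 - 2 t\right)\right) = -8 + V + t \left(-4 - 2 t\right)$)
$N{\left(g \right)} = -2 - 12 g^{2}$ ($N{\left(g \right)} = - 6 \cdot 2 g g - 2 = - 12 g g - 2 = - 12 g^{2} - 2 = -2 - 12 g^{2}$)
$N{\left(E{\left(-3,-5 \right)} \right)} b{\left(10,10 \right)} \left(-39\right) = \left(-2 - 12 \left(\left(-3\right) \left(-5\right)\right)^{2}\right) \left(-8 + 10 - 40 - 2 \cdot 10^{2}\right) \left(-39\right) = \left(-2 - 12 \cdot 15^{2}\right) \left(-8 + 10 - 40 - 200\right) \left(-39\right) = \left(-2 - 2700\right) \left(-8 + 10 - 40 - 200\right) \left(-39\right) = \left(-2 - 2700\right) \left(-238\right) \left(-39\right) = \left(-2702\right) \left(-238\right) \left(-39\right) = 643076 \left(-39\right) = -25079964$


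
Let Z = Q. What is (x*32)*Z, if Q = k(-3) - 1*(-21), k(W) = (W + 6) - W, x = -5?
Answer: -4320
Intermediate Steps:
k(W) = 6 (k(W) = (6 + W) - W = 6)
Q = 27 (Q = 6 - 1*(-21) = 6 + 21 = 27)
Z = 27
(x*32)*Z = -5*32*27 = -160*27 = -4320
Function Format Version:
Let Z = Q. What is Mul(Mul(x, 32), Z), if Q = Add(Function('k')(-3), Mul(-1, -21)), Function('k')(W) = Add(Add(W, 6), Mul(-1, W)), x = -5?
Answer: -4320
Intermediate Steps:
Function('k')(W) = 6 (Function('k')(W) = Add(Add(6, W), Mul(-1, W)) = 6)
Q = 27 (Q = Add(6, Mul(-1, -21)) = Add(6, 21) = 27)
Z = 27
Mul(Mul(x, 32), Z) = Mul(Mul(-5, 32), 27) = Mul(-160, 27) = -4320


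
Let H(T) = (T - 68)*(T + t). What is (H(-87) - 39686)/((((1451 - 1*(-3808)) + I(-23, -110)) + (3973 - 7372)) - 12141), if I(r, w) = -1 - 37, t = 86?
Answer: 39531/10319 ≈ 3.8309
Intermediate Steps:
I(r, w) = -38
H(T) = (-68 + T)*(86 + T) (H(T) = (T - 68)*(T + 86) = (-68 + T)*(86 + T))
(H(-87) - 39686)/((((1451 - 1*(-3808)) + I(-23, -110)) + (3973 - 7372)) - 12141) = ((-5848 + (-87)² + 18*(-87)) - 39686)/((((1451 - 1*(-3808)) - 38) + (3973 - 7372)) - 12141) = ((-5848 + 7569 - 1566) - 39686)/((((1451 + 3808) - 38) - 3399) - 12141) = (155 - 39686)/(((5259 - 38) - 3399) - 12141) = -39531/((5221 - 3399) - 12141) = -39531/(1822 - 12141) = -39531/(-10319) = -39531*(-1/10319) = 39531/10319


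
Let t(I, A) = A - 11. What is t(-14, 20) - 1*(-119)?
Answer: 128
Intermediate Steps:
t(I, A) = -11 + A
t(-14, 20) - 1*(-119) = (-11 + 20) - 1*(-119) = 9 + 119 = 128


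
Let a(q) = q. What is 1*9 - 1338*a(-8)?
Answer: 10713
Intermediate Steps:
1*9 - 1338*a(-8) = 1*9 - 1338*(-8) = 9 + 10704 = 10713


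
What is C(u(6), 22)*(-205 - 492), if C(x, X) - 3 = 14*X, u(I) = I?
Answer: -216767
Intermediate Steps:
C(x, X) = 3 + 14*X
C(u(6), 22)*(-205 - 492) = (3 + 14*22)*(-205 - 492) = (3 + 308)*(-697) = 311*(-697) = -216767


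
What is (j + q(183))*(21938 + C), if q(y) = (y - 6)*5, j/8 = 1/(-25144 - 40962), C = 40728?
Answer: 1833099628066/33053 ≈ 5.5459e+7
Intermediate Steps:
j = -4/33053 (j = 8/(-25144 - 40962) = 8/(-66106) = 8*(-1/66106) = -4/33053 ≈ -0.00012102)
q(y) = -30 + 5*y (q(y) = (-6 + y)*5 = -30 + 5*y)
(j + q(183))*(21938 + C) = (-4/33053 + (-30 + 5*183))*(21938 + 40728) = (-4/33053 + (-30 + 915))*62666 = (-4/33053 + 885)*62666 = (29251901/33053)*62666 = 1833099628066/33053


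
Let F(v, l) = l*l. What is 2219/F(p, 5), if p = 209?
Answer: 2219/25 ≈ 88.760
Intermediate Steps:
F(v, l) = l**2
2219/F(p, 5) = 2219/(5**2) = 2219/25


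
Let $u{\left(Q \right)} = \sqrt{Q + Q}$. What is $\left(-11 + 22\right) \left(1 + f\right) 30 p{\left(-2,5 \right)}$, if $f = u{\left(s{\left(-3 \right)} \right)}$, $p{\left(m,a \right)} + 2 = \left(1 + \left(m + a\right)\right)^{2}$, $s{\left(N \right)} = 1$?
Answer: $4620 + 4620 \sqrt{2} \approx 11154.0$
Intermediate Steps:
$u{\left(Q \right)} = \sqrt{2} \sqrt{Q}$ ($u{\left(Q \right)} = \sqrt{2 Q} = \sqrt{2} \sqrt{Q}$)
$p{\left(m,a \right)} = -2 + \left(1 + a + m\right)^{2}$ ($p{\left(m,a \right)} = -2 + \left(1 + \left(m + a\right)\right)^{2} = -2 + \left(1 + \left(a + m\right)\right)^{2} = -2 + \left(1 + a + m\right)^{2}$)
$f = \sqrt{2}$ ($f = \sqrt{2} \sqrt{1} = \sqrt{2} \cdot 1 = \sqrt{2} \approx 1.4142$)
$\left(-11 + 22\right) \left(1 + f\right) 30 p{\left(-2,5 \right)} = \left(-11 + 22\right) \left(1 + \sqrt{2}\right) 30 \left(-2 + \left(1 + 5 - 2\right)^{2}\right) = 11 \left(1 + \sqrt{2}\right) 30 \left(-2 + 4^{2}\right) = \left(11 + 11 \sqrt{2}\right) 30 \left(-2 + 16\right) = \left(330 + 330 \sqrt{2}\right) 14 = 4620 + 4620 \sqrt{2}$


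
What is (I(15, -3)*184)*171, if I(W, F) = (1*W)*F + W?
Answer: -943920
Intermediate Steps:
I(W, F) = W + F*W (I(W, F) = W*F + W = F*W + W = W + F*W)
(I(15, -3)*184)*171 = ((15*(1 - 3))*184)*171 = ((15*(-2))*184)*171 = -30*184*171 = -5520*171 = -943920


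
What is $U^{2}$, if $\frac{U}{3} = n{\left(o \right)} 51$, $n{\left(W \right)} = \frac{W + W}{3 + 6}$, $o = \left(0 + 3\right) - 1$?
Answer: $4624$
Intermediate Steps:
$o = 2$ ($o = 3 - 1 = 2$)
$n{\left(W \right)} = \frac{2 W}{9}$
$U = 68$ ($U = 3 \cdot \frac{2}{9} \cdot 2 \cdot 51 = 3 \cdot \frac{4}{9} \cdot 51 = 3 \cdot \frac{68}{3} = 68$)
$U^{2} = 68^{2} = 4624$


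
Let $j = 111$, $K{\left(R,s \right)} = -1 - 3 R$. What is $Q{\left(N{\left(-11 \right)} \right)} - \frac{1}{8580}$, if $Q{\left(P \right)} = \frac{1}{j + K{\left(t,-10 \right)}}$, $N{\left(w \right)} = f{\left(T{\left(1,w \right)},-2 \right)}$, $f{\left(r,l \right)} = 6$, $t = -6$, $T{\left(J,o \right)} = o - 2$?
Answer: $\frac{2113}{274560} \approx 0.007696$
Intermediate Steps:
$T{\left(J,o \right)} = -2 + o$
$N{\left(w \right)} = 6$
$Q{\left(P \right)} = \frac{1}{128}$ ($Q{\left(P \right)} = \frac{1}{111 - -17} = \frac{1}{111 + \left(-1 + 18\right)} = \frac{1}{111 + 17} = \frac{1}{128}$)
$Q{\left(N{\left(-11 \right)} \right)} - \frac{1}{8580} = \frac{1}{128} - \frac{1}{8580} = \frac{2113}{274560}$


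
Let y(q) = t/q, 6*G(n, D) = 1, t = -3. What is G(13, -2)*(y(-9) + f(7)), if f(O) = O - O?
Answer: 1/18 ≈ 0.055556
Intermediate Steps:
G(n, D) = ⅙ (G(n, D) = (⅙)*1 = ⅙)
y(q) = -3/q
f(O) = 0
G(13, -2)*(y(-9) + f(7)) = (-3/(-9) + 0)/6 = (-3*(-⅑) + 0)/6 = (⅓ + 0)/6 = (⅙)*(⅓) = 1/18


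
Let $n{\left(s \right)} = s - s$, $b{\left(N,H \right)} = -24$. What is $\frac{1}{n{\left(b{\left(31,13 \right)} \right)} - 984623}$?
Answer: $- \frac{1}{984623} \approx -1.0156 \cdot 10^{-6}$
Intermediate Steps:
$n{\left(s \right)} = 0$
$\frac{1}{n{\left(b{\left(31,13 \right)} \right)} - 984623} = \frac{1}{0 - 984623} = \frac{1}{-984623} = - \frac{1}{984623}$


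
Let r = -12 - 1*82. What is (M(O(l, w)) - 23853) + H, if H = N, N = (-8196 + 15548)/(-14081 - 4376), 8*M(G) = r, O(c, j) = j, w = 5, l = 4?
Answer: -1761916171/73828 ≈ -23865.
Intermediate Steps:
r = -94 (r = -12 - 82 = -94)
M(G) = -47/4 (M(G) = (1/8)*(-94) = -47/4)
N = -7352/18457 (N = 7352/(-18457) = 7352*(-1/18457) = -7352/18457 ≈ -0.39833)
H = -7352/18457 ≈ -0.39833
(M(O(l, w)) - 23853) + H = (-47/4 - 23853) - 7352/18457 = -95459/4 - 7352/18457 = -1761916171/73828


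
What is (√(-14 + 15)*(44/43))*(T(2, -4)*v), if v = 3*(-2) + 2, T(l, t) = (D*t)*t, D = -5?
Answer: 14080/43 ≈ 327.44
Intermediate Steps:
T(l, t) = -5*t² (T(l, t) = (-5*t)*t = -5*t²)
v = -4 (v = -6 + 2 = -4)
(√(-14 + 15)*(44/43))*(T(2, -4)*v) = (√(-14 + 15)*(44/43))*(-5*(-4)²*(-4)) = (√1*(44*(1/43)))*(-5*16*(-4)) = (1*(44/43))*(-80*(-4)) = (44/43)*320 = 14080/43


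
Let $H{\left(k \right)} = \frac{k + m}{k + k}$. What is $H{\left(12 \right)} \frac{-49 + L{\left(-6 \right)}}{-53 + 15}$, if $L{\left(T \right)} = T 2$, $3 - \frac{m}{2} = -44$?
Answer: $\frac{3233}{456} \approx 7.0899$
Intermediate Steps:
$m = 94$ ($m = 6 - -88 = 6 + 88 = 94$)
$L{\left(T \right)} = 2 T$
$H{\left(k \right)} = \frac{94 + k}{2 k}$ ($H{\left(k \right)} = \frac{k + 94}{k + k} = \frac{94 + k}{2 k}$)
$H{\left(12 \right)} \frac{-49 + L{\left(-6 \right)}}{-53 + 15} = \frac{94 + 12}{2 \cdot 12} \frac{-49 + 2 \left(-6\right)}{-53 + 15} = \frac{1}{2} \cdot \frac{1}{12} \cdot 106 \frac{-49 - 12}{-38} = \frac{53 \left(\left(-61\right) \left(- \frac{1}{38}\right)\right)}{12} = \frac{53}{12} \cdot \frac{61}{38} = \frac{3233}{456}$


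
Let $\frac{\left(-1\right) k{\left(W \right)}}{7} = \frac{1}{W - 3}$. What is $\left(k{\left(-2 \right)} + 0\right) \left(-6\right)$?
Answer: $- \frac{42}{5} \approx -8.4$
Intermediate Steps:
$k{\left(W \right)} = - \frac{7}{-3 + W}$ ($k{\left(W \right)} = - \frac{7}{W - 3} = - \frac{7}{-3 + W}$)
$\left(k{\left(-2 \right)} + 0\right) \left(-6\right) = \left(- \frac{7}{-3 - 2} + 0\right) \left(-6\right) = \left(- \frac{7}{-5} + 0\right) \left(-6\right) = \left(\left(-7\right) \left(- \frac{1}{5}\right) + 0\right) \left(-6\right) = \left(\frac{7}{5} + 0\right) \left(-6\right) = \frac{7}{5} \left(-6\right) = - \frac{42}{5}$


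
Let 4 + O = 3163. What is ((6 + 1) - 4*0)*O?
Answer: 22113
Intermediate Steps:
O = 3159 (O = -4 + 3163 = 3159)
((6 + 1) - 4*0)*O = ((6 + 1) - 4*0)*3159 = (7 + 0)*3159 = 7*3159 = 22113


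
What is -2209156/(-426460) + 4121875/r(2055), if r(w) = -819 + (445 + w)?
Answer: 440382100934/179219815 ≈ 2457.2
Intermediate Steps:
r(w) = -374 + w
-2209156/(-426460) + 4121875/r(2055) = -2209156/(-426460) + 4121875/(-374 + 2055) = -2209156*(-1/426460) + 4121875/1681 = 552289/106615 + 4121875*(1/1681) = 552289/106615 + 4121875/1681 = 440382100934/179219815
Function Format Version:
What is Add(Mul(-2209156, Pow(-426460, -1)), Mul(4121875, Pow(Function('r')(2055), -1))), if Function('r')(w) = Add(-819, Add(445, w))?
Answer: Rational(440382100934, 179219815) ≈ 2457.2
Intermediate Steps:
Function('r')(w) = Add(-374, w)
Add(Mul(-2209156, Pow(-426460, -1)), Mul(4121875, Pow(Function('r')(2055), -1))) = Add(Mul(-2209156, Pow(-426460, -1)), Mul(4121875, Pow(Add(-374, 2055), -1))) = Add(Mul(-2209156, Rational(-1, 426460)), Mul(4121875, Pow(1681, -1))) = Add(Rational(552289, 106615), Mul(4121875, Rational(1, 1681))) = Add(Rational(552289, 106615), Rational(4121875, 1681)) = Rational(440382100934, 179219815)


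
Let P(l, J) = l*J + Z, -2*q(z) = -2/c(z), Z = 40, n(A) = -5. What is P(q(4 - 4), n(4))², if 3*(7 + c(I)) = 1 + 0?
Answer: 26569/16 ≈ 1660.6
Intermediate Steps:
c(I) = -20/3 (c(I) = -7 + (1 + 0)/3 = -7 + (⅓)*1 = -7 + ⅓ = -20/3)
q(z) = -3/20 (q(z) = -(-1)/(-20/3) = -(-1)*(-3)/20 = -½*3/10 = -3/20)
P(l, J) = 40 + J*l (P(l, J) = l*J + 40 = J*l + 40 = 40 + J*l)
P(q(4 - 4), n(4))² = (40 - 5*(-3/20))² = (40 + ¾)² = (163/4)² = 26569/16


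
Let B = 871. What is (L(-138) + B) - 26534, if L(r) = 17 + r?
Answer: -25784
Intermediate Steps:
(L(-138) + B) - 26534 = ((17 - 138) + 871) - 26534 = (-121 + 871) - 26534 = 750 - 26534 = -25784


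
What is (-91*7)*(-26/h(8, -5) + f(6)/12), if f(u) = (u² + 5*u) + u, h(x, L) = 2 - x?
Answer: -19747/3 ≈ -6582.3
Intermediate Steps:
f(u) = u² + 6*u
(-91*7)*(-26/h(8, -5) + f(6)/12) = (-91*7)*(-26/(2 - 1*8) + (6*(6 + 6))/12) = -637*(-26/(2 - 8) + (6*12)*(1/12)) = -637*(-26/(-6) + 72*(1/12)) = -637*(-26*(-⅙) + 6) = -637*(13/3 + 6) = -637*31/3 = -19747/3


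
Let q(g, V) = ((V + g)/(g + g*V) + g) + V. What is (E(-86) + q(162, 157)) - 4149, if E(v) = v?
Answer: -100233617/25596 ≈ -3916.0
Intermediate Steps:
q(g, V) = V + g + (V + g)/(g + V*g) (q(g, V) = ((V + g)/(g + V*g) + g) + V = (g + (V + g)/(g + V*g)) + V = V + g + (V + g)/(g + V*g))
(E(-86) + q(162, 157)) - 4149 = (-86 + (157 + 162 + 162² + 157*162 + 157*162² + 162*157²)/(162*(1 + 157))) - 4149 = (-86 + (1/162)*(157 + 162 + 26244 + 25434 + 157*26244 + 162*24649)/158) - 4149 = (-86 + (1/162)*(1/158)*(157 + 162 + 26244 + 25434 + 4120308 + 3993138)) - 4149 = (-86 + (1/162)*(1/158)*8165443) - 4149 = (-86 + 8165443/25596) - 4149 = 5964187/25596 - 4149 = -100233617/25596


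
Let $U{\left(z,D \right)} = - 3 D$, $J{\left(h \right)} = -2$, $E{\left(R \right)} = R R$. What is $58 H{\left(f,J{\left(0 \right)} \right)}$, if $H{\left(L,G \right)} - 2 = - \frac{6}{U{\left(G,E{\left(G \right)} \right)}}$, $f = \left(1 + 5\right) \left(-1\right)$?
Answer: $145$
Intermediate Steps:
$E{\left(R \right)} = R^{2}$
$f = -6$ ($f = 6 \left(-1\right) = -6$)
$H{\left(L,G \right)} = 2 + \frac{2}{G^{2}}$ ($H{\left(L,G \right)} = 2 - \frac{6}{\left(-3\right) G^{2}} = 2 - 6 \left(- \frac{1}{3 G^{2}}\right) = 2 + \frac{2}{G^{2}}$)
$58 H{\left(f,J{\left(0 \right)} \right)} = 58 \left(2 + \frac{2}{4}\right) = 58 \left(2 + 2 \cdot \frac{1}{4}\right) = 58 \left(2 + \frac{1}{2}\right) = 58 \cdot \frac{5}{2} = 145$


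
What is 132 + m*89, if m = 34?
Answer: 3158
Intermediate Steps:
132 + m*89 = 132 + 34*89 = 132 + 3026 = 3158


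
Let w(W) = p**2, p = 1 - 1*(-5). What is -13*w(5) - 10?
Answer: -478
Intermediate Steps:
p = 6 (p = 1 + 5 = 6)
w(W) = 36 (w(W) = 6**2 = 36)
-13*w(5) - 10 = -13*36 - 10 = -468 - 10 = -478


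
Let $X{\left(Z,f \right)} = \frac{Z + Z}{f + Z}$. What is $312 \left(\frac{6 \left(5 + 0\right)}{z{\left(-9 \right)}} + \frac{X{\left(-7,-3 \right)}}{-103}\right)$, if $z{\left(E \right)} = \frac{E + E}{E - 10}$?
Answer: $\frac{5086016}{515} \approx 9875.8$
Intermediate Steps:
$z{\left(E \right)} = \frac{2 E}{-10 + E}$
$X{\left(Z,f \right)} = \frac{2 Z}{Z + f}$
$312 \left(\frac{6 \left(5 + 0\right)}{z{\left(-9 \right)}} + \frac{X{\left(-7,-3 \right)}}{-103}\right) = 312 \left(\frac{6 \left(5 + 0\right)}{2 \left(-9\right) \frac{1}{-10 - 9}} + \frac{2 \left(-7\right) \frac{1}{-7 - 3}}{-103}\right) = 312 \left(\frac{6 \cdot 5}{2 \left(-9\right) \frac{1}{-19}} + 2 \left(-7\right) \frac{1}{-10} \left(- \frac{1}{103}\right)\right) = 312 \left(\frac{30}{2 \left(-9\right) \left(- \frac{1}{19}\right)} + 2 \left(-7\right) \left(- \frac{1}{10}\right) \left(- \frac{1}{103}\right)\right) = 312 \left(\frac{30}{\frac{18}{19}} + \frac{7}{5} \left(- \frac{1}{103}\right)\right) = 312 \left(30 \cdot \frac{19}{18} - \frac{7}{515}\right) = 312 \left(\frac{95}{3} - \frac{7}{515}\right) = 312 \cdot \frac{48904}{1545} = \frac{5086016}{515}$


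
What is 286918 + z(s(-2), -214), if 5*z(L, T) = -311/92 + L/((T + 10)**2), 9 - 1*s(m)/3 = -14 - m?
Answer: 30514231265/106352 ≈ 2.8692e+5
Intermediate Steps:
s(m) = 69 + 3*m (s(m) = 27 - 3*(-14 - m) = 27 + (42 + 3*m) = 69 + 3*m)
z(L, T) = -311/460 + L/(5*(10 + T)**2) (z(L, T) = (-311/92 + L/((T + 10)**2))/5 = (-311*1/92 + L/((10 + T)**2))/5 = (-311/92 + L/(10 + T)**2)/5 = -311/460 + L/(5*(10 + T)**2))
286918 + z(s(-2), -214) = 286918 + (-311/460 + (69 + 3*(-2))/(5*(10 - 214)**2)) = 286918 + (-311/460 + (1/5)*(69 - 6)/(-204)**2) = 286918 + (-311/460 + (1/5)*63*(1/41616)) = 286918 + (-311/460 + 7/23120) = 286918 - 71871/106352 = 30514231265/106352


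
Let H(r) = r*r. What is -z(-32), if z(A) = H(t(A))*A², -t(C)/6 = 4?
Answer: -589824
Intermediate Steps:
t(C) = -24 (t(C) = -6*4 = -24)
H(r) = r²
z(A) = 576*A² (z(A) = (-24)²*A² = 576*A²)
-z(-32) = -576*(-32)² = -576*1024 = -1*589824 = -589824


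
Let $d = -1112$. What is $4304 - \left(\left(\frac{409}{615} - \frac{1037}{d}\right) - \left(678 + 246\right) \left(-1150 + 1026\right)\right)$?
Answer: $- \frac{75413907923}{683880} \approx -1.1027 \cdot 10^{5}$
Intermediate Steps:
$4304 - \left(\left(\frac{409}{615} - \frac{1037}{d}\right) - \left(678 + 246\right) \left(-1150 + 1026\right)\right) = 4304 - \left(\left(\frac{409}{615} - \frac{1037}{-1112}\right) - \left(678 + 246\right) \left(-1150 + 1026\right)\right) = 4304 - \left(\left(409 \cdot \frac{1}{615} - - \frac{1037}{1112}\right) - 924 \left(-124\right)\right) = 4304 - \left(\left(\frac{409}{615} + \frac{1037}{1112}\right) - -114576\right) = 4304 - \left(\frac{1092563}{683880} + 114576\right) = 4304 - \frac{78357327443}{683880} = - \frac{75413907923}{683880}$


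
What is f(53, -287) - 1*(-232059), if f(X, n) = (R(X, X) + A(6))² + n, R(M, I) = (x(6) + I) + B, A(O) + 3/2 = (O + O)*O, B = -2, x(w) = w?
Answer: 992113/4 ≈ 2.4803e+5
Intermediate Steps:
A(O) = -3/2 + 2*O² (A(O) = -3/2 + (O + O)*O = -3/2 + (2*O)*O = -3/2 + 2*O²)
R(M, I) = 4 + I (R(M, I) = (6 + I) - 2 = 4 + I)
f(X, n) = n + (149/2 + X)² (f(X, n) = ((4 + X) + (-3/2 + 2*6²))² + n = ((4 + X) + (-3/2 + 2*36))² + n = ((4 + X) + (-3/2 + 72))² + n = ((4 + X) + 141/2)² + n = (149/2 + X)² + n = n + (149/2 + X)²)
f(53, -287) - 1*(-232059) = (-287 + (149 + 2*53)²/4) - 1*(-232059) = (-287 + (149 + 106)²/4) + 232059 = (-287 + (¼)*255²) + 232059 = (-287 + (¼)*65025) + 232059 = (-287 + 65025/4) + 232059 = 63877/4 + 232059 = 992113/4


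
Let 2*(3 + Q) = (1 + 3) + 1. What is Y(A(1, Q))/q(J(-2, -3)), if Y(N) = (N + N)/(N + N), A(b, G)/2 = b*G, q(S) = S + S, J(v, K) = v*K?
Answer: 1/12 ≈ 0.083333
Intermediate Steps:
J(v, K) = K*v
q(S) = 2*S
Q = -½ (Q = -3 + ((1 + 3) + 1)/2 = -3 + (4 + 1)/2 = -3 + (½)*5 = -3 + 5/2 = -½ ≈ -0.50000)
A(b, G) = 2*G*b (A(b, G) = 2*(b*G) = 2*(G*b) = 2*G*b)
Y(N) = 1 (Y(N) = (2*N)/((2*N)) = (2*N)*(1/(2*N)) = 1)
Y(A(1, Q))/q(J(-2, -3)) = 1/(2*(-3*(-2))) = 1/(2*6) = 1/12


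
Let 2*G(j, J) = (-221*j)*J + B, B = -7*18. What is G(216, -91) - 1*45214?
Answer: 2126711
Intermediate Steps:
B = -126
G(j, J) = -63 - 221*J*j/2 (G(j, J) = ((-221*j)*J - 126)/2 = (-221*J*j - 126)/2 = (-126 - 221*J*j)/2 = -63 - 221*J*j/2)
G(216, -91) - 1*45214 = (-63 - 221/2*(-91)*216) - 1*45214 = (-63 + 2171988) - 45214 = 2171925 - 45214 = 2126711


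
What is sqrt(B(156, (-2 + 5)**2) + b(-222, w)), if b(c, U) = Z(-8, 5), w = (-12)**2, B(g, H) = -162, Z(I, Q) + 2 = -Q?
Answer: 13*I ≈ 13.0*I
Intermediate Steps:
Z(I, Q) = -2 - Q
w = 144
b(c, U) = -7 (b(c, U) = -2 - 1*5 = -2 - 5 = -7)
sqrt(B(156, (-2 + 5)**2) + b(-222, w)) = sqrt(-162 - 7) = sqrt(-169) = 13*I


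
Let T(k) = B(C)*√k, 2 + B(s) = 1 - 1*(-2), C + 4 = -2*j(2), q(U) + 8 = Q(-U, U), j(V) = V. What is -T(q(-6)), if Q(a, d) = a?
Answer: -I*√2 ≈ -1.4142*I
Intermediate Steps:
q(U) = -8 - U
C = -8 (C = -4 - 2*2 = -4 - 4 = -8)
B(s) = 1 (B(s) = -2 + (1 - 1*(-2)) = -2 + (1 + 2) = -2 + 3 = 1)
T(k) = √k (T(k) = 1*√k = √k)
-T(q(-6)) = -√(-8 - 1*(-6)) = -√(-8 + 6) = -√(-2) = -I*√2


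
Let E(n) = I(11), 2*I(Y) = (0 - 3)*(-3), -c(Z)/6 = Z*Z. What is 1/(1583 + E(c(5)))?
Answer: 2/3175 ≈ 0.00062992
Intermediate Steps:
c(Z) = -6*Z**2 (c(Z) = -6*Z*Z = -6*Z**2)
I(Y) = 9/2 (I(Y) = ((0 - 3)*(-3))/2 = (-3*(-3))/2 = (1/2)*9 = 9/2)
E(n) = 9/2
1/(1583 + E(c(5))) = 1/(1583 + 9/2) = 1/(3175/2) = 2/3175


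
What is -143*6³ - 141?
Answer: -31029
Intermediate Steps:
-143*6³ - 141 = -143*216 - 141 = -30888 - 141 = -31029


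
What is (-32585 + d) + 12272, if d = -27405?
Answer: -47718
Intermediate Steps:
(-32585 + d) + 12272 = (-32585 - 27405) + 12272 = -59990 + 12272 = -47718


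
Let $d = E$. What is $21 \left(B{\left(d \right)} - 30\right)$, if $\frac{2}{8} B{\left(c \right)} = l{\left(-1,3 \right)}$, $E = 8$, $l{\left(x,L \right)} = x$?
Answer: $-714$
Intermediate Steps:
$d = 8$
$B{\left(c \right)} = -4$ ($B{\left(c \right)} = 4 \left(-1\right) = -4$)
$21 \left(B{\left(d \right)} - 30\right) = 21 \left(-4 - 30\right) = 21 \left(-34\right) = -714$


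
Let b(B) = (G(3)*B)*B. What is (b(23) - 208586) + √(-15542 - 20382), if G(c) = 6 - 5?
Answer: -208057 + 2*I*√8981 ≈ -2.0806e+5 + 189.54*I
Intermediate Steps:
G(c) = 1
b(B) = B² (b(B) = (1*B)*B = B*B = B²)
(b(23) - 208586) + √(-15542 - 20382) = (23² - 208586) + √(-15542 - 20382) = (529 - 208586) + √(-35924) = -208057 + 2*I*√8981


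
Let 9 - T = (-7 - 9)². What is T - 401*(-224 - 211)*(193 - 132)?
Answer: 10640288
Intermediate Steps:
T = -247 (T = 9 - (-7 - 9)² = 9 - 1*(-16)² = 9 - 1*256 = 9 - 256 = -247)
T - 401*(-224 - 211)*(193 - 132) = -247 - 401*(-224 - 211)*(193 - 132) = -247 - (-174435)*61 = -247 - 401*(-26535) = -247 + 10640535 = 10640288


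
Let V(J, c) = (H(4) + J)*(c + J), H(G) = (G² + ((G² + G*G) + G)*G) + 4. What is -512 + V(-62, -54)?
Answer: -12344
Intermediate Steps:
H(G) = 4 + G² + G*(G + 2*G²) (H(G) = (G² + ((G² + G²) + G)*G) + 4 = (G² + (2*G² + G)*G) + 4 = (G² + (G + 2*G²)*G) + 4 = (G² + G*(G + 2*G²)) + 4 = 4 + G² + G*(G + 2*G²))
V(J, c) = (164 + J)*(J + c) (V(J, c) = ((4 + 2*4² + 2*4³) + J)*(c + J) = ((4 + 2*16 + 2*64) + J)*(J + c) = ((4 + 32 + 128) + J)*(J + c) = (164 + J)*(J + c))
-512 + V(-62, -54) = -512 + ((-62)² + 164*(-62) + 164*(-54) - 62*(-54)) = -512 + (3844 - 10168 - 8856 + 3348) = -512 - 11832 = -12344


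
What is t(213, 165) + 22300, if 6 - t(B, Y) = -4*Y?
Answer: 22966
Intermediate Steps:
t(B, Y) = 6 + 4*Y (t(B, Y) = 6 - (-4)*Y = 6 + 4*Y)
t(213, 165) + 22300 = (6 + 4*165) + 22300 = (6 + 660) + 22300 = 666 + 22300 = 22966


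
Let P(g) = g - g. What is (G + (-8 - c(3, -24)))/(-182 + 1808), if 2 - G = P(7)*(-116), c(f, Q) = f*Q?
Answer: 11/271 ≈ 0.040590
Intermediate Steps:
P(g) = 0
c(f, Q) = Q*f
G = 2 (G = 2 - 0*(-116) = 2 - 1*0 = 2 + 0 = 2)
(G + (-8 - c(3, -24)))/(-182 + 1808) = (2 + (-8 - (-24)*3))/(-182 + 1808) = (2 + (-8 - 1*(-72)))/1626 = (2 + (-8 + 72))*(1/1626) = (2 + 64)*(1/1626) = 66*(1/1626) = 11/271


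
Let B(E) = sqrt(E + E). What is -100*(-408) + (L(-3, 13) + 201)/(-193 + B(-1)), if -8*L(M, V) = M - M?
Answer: 506600669/12417 - 67*I*sqrt(2)/12417 ≈ 40799.0 - 0.0076309*I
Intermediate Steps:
L(M, V) = 0 (L(M, V) = -(M - M)/8 = -1/8*0 = 0)
B(E) = sqrt(2)*sqrt(E) (B(E) = sqrt(2*E) = sqrt(2)*sqrt(E))
-100*(-408) + (L(-3, 13) + 201)/(-193 + B(-1)) = -100*(-408) + (0 + 201)/(-193 + sqrt(2)*sqrt(-1)) = 40800 + 201/(-193 + sqrt(2)*I) = 40800 + 201/(-193 + I*sqrt(2))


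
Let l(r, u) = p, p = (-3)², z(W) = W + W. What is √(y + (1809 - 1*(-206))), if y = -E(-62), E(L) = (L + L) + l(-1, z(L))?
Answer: √2130 ≈ 46.152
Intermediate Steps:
z(W) = 2*W
p = 9
l(r, u) = 9
E(L) = 9 + 2*L (E(L) = (L + L) + 9 = 2*L + 9 = 9 + 2*L)
y = 115 (y = -(9 + 2*(-62)) = -(9 - 124) = -1*(-115) = 115)
√(y + (1809 - 1*(-206))) = √(115 + (1809 - 1*(-206))) = √(115 + (1809 + 206)) = √(115 + 2015) = √2130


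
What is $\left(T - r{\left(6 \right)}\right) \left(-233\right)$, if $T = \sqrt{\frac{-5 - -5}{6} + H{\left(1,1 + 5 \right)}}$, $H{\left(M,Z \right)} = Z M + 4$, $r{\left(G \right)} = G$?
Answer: $1398 - 233 \sqrt{10} \approx 661.19$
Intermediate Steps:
$H{\left(M,Z \right)} = 4 + M Z$ ($H{\left(M,Z \right)} = M Z + 4 = 4 + M Z$)
$T = \sqrt{10}$ ($T = \sqrt{\frac{-5 - -5}{6} + \left(4 + 1 \left(1 + 5\right)\right)} = \sqrt{\left(-5 + 5\right) \frac{1}{6} + \left(4 + 1 \cdot 6\right)} = \sqrt{0 \cdot \frac{1}{6} + \left(4 + 6\right)} = \sqrt{0 + 10} = \sqrt{10} \approx 3.1623$)
$\left(T - r{\left(6 \right)}\right) \left(-233\right) = \left(\sqrt{10} - 6\right) \left(-233\right) = \left(-6 + \sqrt{10}\right) \left(-233\right) = 1398 - 233 \sqrt{10}$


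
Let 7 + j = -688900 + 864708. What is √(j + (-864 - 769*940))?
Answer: I*√547923 ≈ 740.22*I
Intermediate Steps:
j = 175801 (j = -7 + (-688900 + 864708) = -7 + 175808 = 175801)
√(j + (-864 - 769*940)) = √(175801 + (-864 - 769*940)) = √(175801 + (-864 - 722860)) = √(175801 - 723724) = √(-547923) = I*√547923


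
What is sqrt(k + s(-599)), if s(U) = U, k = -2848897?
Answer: 2*I*sqrt(712374) ≈ 1688.0*I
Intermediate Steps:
sqrt(k + s(-599)) = sqrt(-2848897 - 599) = sqrt(-2849496) = 2*I*sqrt(712374)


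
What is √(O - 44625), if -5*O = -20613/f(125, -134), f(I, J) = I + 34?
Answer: I*√3131969810/265 ≈ 211.18*I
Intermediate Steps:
f(I, J) = 34 + I
O = 6871/265 (O = -(-20613)/(5*(34 + 125)) = -(-20613)/(5*159) = -⅕*(-6871/53) = 6871/265 ≈ 25.928)
√(O - 44625) = √(6871/265 - 44625) = √(-11818754/265) = I*√3131969810/265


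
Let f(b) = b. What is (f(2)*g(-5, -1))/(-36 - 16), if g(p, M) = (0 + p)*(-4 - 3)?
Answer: -35/26 ≈ -1.3462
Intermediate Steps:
g(p, M) = -7*p (g(p, M) = p*(-7) = -7*p)
(f(2)*g(-5, -1))/(-36 - 16) = (2*(-7*(-5)))/(-36 - 16) = (2*35)/(-52) = 70*(-1/52) = -35/26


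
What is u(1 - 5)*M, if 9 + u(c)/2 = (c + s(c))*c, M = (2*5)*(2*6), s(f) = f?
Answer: 5520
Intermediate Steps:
M = 120 (M = 10*12 = 120)
u(c) = -18 + 4*c² (u(c) = -18 + 2*((c + c)*c) = -18 + 2*((2*c)*c) = -18 + 2*(2*c²) = -18 + 4*c²)
u(1 - 5)*M = (-18 + 4*(1 - 5)²)*120 = (-18 + 4*(-4)²)*120 = (-18 + 4*16)*120 = (-18 + 64)*120 = 46*120 = 5520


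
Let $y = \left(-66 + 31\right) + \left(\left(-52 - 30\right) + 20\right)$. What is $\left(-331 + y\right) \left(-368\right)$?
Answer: $157504$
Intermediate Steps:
$y = -97$ ($y = -35 + \left(-82 + 20\right) = -35 - 62 = -97$)
$\left(-331 + y\right) \left(-368\right) = \left(-331 - 97\right) \left(-368\right) = \left(-428\right) \left(-368\right) = 157504$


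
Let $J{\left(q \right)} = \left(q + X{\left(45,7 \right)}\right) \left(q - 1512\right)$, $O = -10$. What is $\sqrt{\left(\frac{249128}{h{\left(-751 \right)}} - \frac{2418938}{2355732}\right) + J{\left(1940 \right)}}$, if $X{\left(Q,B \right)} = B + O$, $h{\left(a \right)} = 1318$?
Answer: $\frac{\sqrt{55512648856747463804542}}{258737898} \approx 910.62$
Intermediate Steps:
$X{\left(Q,B \right)} = -10 + B$ ($X{\left(Q,B \right)} = B - 10 = -10 + B$)
$J{\left(q \right)} = \left(-1512 + q\right) \left(-3 + q\right)$ ($J{\left(q \right)} = \left(q + \left(-10 + 7\right)\right) \left(q - 1512\right) = \left(q - 3\right) \left(-1512 + q\right) = \left(-3 + q\right) \left(-1512 + q\right) = \left(-1512 + q\right) \left(-3 + q\right)$)
$\sqrt{\left(\frac{249128}{h{\left(-751 \right)}} - \frac{2418938}{2355732}\right) + J{\left(1940 \right)}} = \sqrt{\left(\frac{249128}{1318} - \frac{2418938}{2355732}\right) + \left(4536 + 1940^{2} - 2939100\right)} = \sqrt{\left(249128 \cdot \frac{1}{1318} - \frac{1209469}{1177866}\right) + \left(4536 + 3763600 - 2939100\right)} = \sqrt{\left(\frac{124564}{659} - \frac{1209469}{1177866}\right) + 829036} = \sqrt{\frac{145922660353}{776213694} + 829036} = \sqrt{\frac{643655018679337}{776213694}} = \frac{\sqrt{55512648856747463804542}}{258737898}$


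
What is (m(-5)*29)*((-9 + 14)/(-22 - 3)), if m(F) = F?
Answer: 29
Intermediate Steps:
(m(-5)*29)*((-9 + 14)/(-22 - 3)) = (-5*29)*((-9 + 14)/(-22 - 3)) = -725/(-25) = -725*(-1)/25 = -145*(-⅕) = 29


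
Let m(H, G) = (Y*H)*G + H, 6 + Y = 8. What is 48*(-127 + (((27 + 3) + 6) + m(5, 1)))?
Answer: -3648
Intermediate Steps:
Y = 2 (Y = -6 + 8 = 2)
m(H, G) = H + 2*G*H (m(H, G) = (2*H)*G + H = 2*G*H + H = H + 2*G*H)
48*(-127 + (((27 + 3) + 6) + m(5, 1))) = 48*(-127 + (((27 + 3) + 6) + 5*(1 + 2*1))) = 48*(-127 + ((30 + 6) + 5*(1 + 2))) = 48*(-127 + (36 + 5*3)) = 48*(-127 + (36 + 15)) = 48*(-127 + 51) = 48*(-76) = -3648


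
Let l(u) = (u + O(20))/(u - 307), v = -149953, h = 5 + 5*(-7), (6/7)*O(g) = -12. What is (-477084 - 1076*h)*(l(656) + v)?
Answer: 23277907715820/349 ≈ 6.6699e+10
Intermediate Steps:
O(g) = -14 (O(g) = (7/6)*(-12) = -14)
h = -30 (h = 5 - 35 = -30)
l(u) = (-14 + u)/(-307 + u) (l(u) = (u - 14)/(u - 307) = (-14 + u)/(-307 + u))
(-477084 - 1076*h)*(l(656) + v) = (-477084 - 1076*(-30))*((-14 + 656)/(-307 + 656) - 149953) = (-477084 + 32280)*(642/349 - 149953) = -444804*((1/349)*642 - 149953) = -444804*(642/349 - 149953) = -444804*(-52332955/349) = 23277907715820/349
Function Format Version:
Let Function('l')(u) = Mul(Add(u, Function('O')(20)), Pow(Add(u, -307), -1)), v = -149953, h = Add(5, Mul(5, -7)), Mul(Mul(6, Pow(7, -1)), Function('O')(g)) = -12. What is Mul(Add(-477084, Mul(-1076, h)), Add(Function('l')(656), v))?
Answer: Rational(23277907715820, 349) ≈ 6.6699e+10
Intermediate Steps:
Function('O')(g) = -14 (Function('O')(g) = Mul(Rational(7, 6), -12) = -14)
h = -30 (h = Add(5, -35) = -30)
Function('l')(u) = Mul(Pow(Add(-307, u), -1), Add(-14, u)) (Function('l')(u) = Mul(Add(u, -14), Pow(Add(u, -307), -1)) = Mul(Add(-14, u), Pow(Add(-307, u), -1)) = Mul(Pow(Add(-307, u), -1), Add(-14, u)))
Mul(Add(-477084, Mul(-1076, h)), Add(Function('l')(656), v)) = Mul(Add(-477084, Mul(-1076, -30)), Add(Mul(Pow(Add(-307, 656), -1), Add(-14, 656)), -149953)) = Mul(Add(-477084, 32280), Add(Mul(Pow(349, -1), 642), -149953)) = Mul(-444804, Add(Mul(Rational(1, 349), 642), -149953)) = Mul(-444804, Add(Rational(642, 349), -149953)) = Mul(-444804, Rational(-52332955, 349)) = Rational(23277907715820, 349)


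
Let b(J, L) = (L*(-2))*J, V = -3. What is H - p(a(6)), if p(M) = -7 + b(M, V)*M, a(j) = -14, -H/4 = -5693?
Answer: 21603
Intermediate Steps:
H = 22772 (H = -4*(-5693) = 22772)
b(J, L) = -2*J*L (b(J, L) = (-2*L)*J = -2*J*L)
p(M) = -7 + 6*M**2 (p(M) = -7 + (-2*M*(-3))*M = -7 + (6*M)*M = -7 + 6*M**2)
H - p(a(6)) = 22772 - (-7 + 6*(-14)**2) = 22772 - (-7 + 6*196) = 22772 - (-7 + 1176) = 22772 - 1*1169 = 22772 - 1169 = 21603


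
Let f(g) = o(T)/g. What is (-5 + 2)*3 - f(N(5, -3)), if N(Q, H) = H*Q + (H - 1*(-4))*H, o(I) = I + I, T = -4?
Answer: -85/9 ≈ -9.4444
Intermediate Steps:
o(I) = 2*I
N(Q, H) = H*Q + H*(4 + H) (N(Q, H) = H*Q + (H + 4)*H = H*Q + (4 + H)*H = H*Q + H*(4 + H))
f(g) = -8/g (f(g) = (2*(-4))/g = -8/g)
(-5 + 2)*3 - f(N(5, -3)) = (-5 + 2)*3 - (-8)/((-3*(4 - 3 + 5))) = -3*3 - (-8)/((-3*6)) = -9 - (-8)/(-18) = -9 - (-8)*(-1)/18 = -9 - 1*4/9 = -9 - 4/9 = -85/9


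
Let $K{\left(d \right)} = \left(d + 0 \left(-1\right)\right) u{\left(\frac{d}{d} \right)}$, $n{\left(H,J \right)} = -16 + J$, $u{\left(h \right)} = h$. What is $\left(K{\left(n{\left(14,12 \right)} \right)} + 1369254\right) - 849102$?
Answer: $520148$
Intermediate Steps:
$K{\left(d \right)} = d$ ($K{\left(d \right)} = \left(d + 0 \left(-1\right)\right) \frac{d}{d} = \left(d + 0\right) 1 = d 1 = d$)
$\left(K{\left(n{\left(14,12 \right)} \right)} + 1369254\right) - 849102 = \left(\left(-16 + 12\right) + 1369254\right) - 849102 = \left(-4 + 1369254\right) - 849102 = 1369250 - 849102 = 520148$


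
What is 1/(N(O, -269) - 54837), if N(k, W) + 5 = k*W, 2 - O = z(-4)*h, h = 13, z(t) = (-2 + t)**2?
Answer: 1/70512 ≈ 1.4182e-5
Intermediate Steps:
O = -466 (O = 2 - (-2 - 4)**2*13 = 2 - (-6)**2*13 = 2 - 36*13 = 2 - 1*468 = 2 - 468 = -466)
N(k, W) = -5 + W*k (N(k, W) = -5 + k*W = -5 + W*k)
1/(N(O, -269) - 54837) = 1/((-5 - 269*(-466)) - 54837) = 1/((-5 + 125354) - 54837) = 1/(125349 - 54837) = 1/70512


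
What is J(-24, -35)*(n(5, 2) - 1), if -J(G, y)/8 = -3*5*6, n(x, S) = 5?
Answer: 2880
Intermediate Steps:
J(G, y) = 720 (J(G, y) = -8*(-3*5)*6 = -(-120)*6 = -8*(-90) = 720)
J(-24, -35)*(n(5, 2) - 1) = 720*(5 - 1) = 720*4 = 2880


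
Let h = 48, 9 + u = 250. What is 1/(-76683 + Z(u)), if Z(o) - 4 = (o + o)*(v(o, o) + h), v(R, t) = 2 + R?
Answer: 1/63583 ≈ 1.5727e-5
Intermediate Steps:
u = 241 (u = -9 + 250 = 241)
Z(o) = 4 + 2*o*(50 + o) (Z(o) = 4 + (o + o)*((2 + o) + 48) = 4 + (2*o)*(50 + o) = 4 + 2*o*(50 + o))
1/(-76683 + Z(u)) = 1/(-76683 + (4 + 2*241² + 100*241)) = 1/(-76683 + (4 + 2*58081 + 24100)) = 1/(-76683 + (4 + 116162 + 24100)) = 1/(-76683 + 140266) = 1/63583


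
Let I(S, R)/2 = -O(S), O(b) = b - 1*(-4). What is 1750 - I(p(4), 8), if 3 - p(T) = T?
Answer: 1756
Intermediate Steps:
O(b) = 4 + b (O(b) = b + 4 = 4 + b)
p(T) = 3 - T
I(S, R) = -8 - 2*S (I(S, R) = 2*(-(4 + S)) = 2*(-4 - S) = -8 - 2*S)
1750 - I(p(4), 8) = 1750 - (-8 - 2*(3 - 1*4)) = 1750 - (-8 - 2*(3 - 4)) = 1750 - (-8 - 2*(-1)) = 1750 - (-8 + 2) = 1750 - 1*(-6) = 1750 + 6 = 1756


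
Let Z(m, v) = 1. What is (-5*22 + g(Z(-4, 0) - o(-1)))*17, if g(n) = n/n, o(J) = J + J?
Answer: -1853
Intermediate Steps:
o(J) = 2*J
g(n) = 1
(-5*22 + g(Z(-4, 0) - o(-1)))*17 = (-5*22 + 1)*17 = (-110 + 1)*17 = -109*17 = -1853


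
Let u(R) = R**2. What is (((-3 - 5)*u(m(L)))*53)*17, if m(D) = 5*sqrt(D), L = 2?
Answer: -360400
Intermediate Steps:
(((-3 - 5)*u(m(L)))*53)*17 = (((-3 - 5)*(5*sqrt(2))**2)*53)*17 = (-8*50*53)*17 = -400*53*17 = -21200*17 = -360400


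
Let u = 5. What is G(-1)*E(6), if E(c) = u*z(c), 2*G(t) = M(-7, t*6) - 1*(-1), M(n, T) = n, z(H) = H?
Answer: -90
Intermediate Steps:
G(t) = -3 (G(t) = (-7 - 1*(-1))/2 = (-7 + 1)/2 = (½)*(-6) = -3)
E(c) = 5*c
G(-1)*E(6) = -15*6 = -3*30 = -90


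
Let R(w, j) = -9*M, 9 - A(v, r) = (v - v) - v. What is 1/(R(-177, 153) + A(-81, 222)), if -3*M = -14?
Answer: -1/114 ≈ -0.0087719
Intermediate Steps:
A(v, r) = 9 + v (A(v, r) = 9 - ((v - v) - v) = 9 - (0 - v) = 9 - (-1)*v = 9 + v)
M = 14/3 (M = -⅓*(-14) = 14/3 ≈ 4.6667)
R(w, j) = -42 (R(w, j) = -9*14/3 = -42)
1/(R(-177, 153) + A(-81, 222)) = 1/(-42 + (9 - 81)) = 1/(-42 - 72) = 1/(-114) = -1/114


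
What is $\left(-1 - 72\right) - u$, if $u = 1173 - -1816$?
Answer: $-3062$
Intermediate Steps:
$u = 2989$ ($u = 1173 + 1816 = 2989$)
$\left(-1 - 72\right) - u = \left(-1 - 72\right) - 2989 = -73 - 2989 = -3062$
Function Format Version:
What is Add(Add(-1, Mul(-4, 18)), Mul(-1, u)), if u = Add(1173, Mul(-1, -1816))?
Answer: -3062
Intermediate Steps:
u = 2989 (u = Add(1173, 1816) = 2989)
Add(Add(-1, Mul(-4, 18)), Mul(-1, u)) = Add(Add(-1, Mul(-4, 18)), Mul(-1, 2989)) = Add(Add(-1, -72), -2989) = Add(-73, -2989) = -3062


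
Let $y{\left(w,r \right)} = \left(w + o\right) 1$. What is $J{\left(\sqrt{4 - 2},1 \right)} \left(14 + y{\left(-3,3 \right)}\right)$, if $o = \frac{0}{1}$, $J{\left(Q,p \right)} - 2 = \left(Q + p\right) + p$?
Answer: $44 + 11 \sqrt{2} \approx 59.556$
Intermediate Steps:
$J{\left(Q,p \right)} = 2 + Q + 2 p$ ($J{\left(Q,p \right)} = 2 + \left(\left(Q + p\right) + p\right) = 2 + \left(Q + 2 p\right) = 2 + Q + 2 p$)
$o = 0$ ($o = 0 \cdot 1 = 0$)
$y{\left(w,r \right)} = w$ ($y{\left(w,r \right)} = \left(w + 0\right) 1 = w 1 = w$)
$J{\left(\sqrt{4 - 2},1 \right)} \left(14 + y{\left(-3,3 \right)}\right) = \left(2 + \sqrt{4 - 2} + 2 \cdot 1\right) \left(14 - 3\right) = \left(2 + \sqrt{2} + 2\right) 11 = \left(4 + \sqrt{2}\right) 11 = 44 + 11 \sqrt{2}$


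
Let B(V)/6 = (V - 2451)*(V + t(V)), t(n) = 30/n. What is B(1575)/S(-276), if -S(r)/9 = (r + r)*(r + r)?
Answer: 12072521/3999240 ≈ 3.0187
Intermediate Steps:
B(V) = 6*(-2451 + V)*(V + 30/V) (B(V) = 6*((V - 2451)*(V + 30/V)) = 6*((-2451 + V)*(V + 30/V)) = 6*(-2451 + V)*(V + 30/V))
S(r) = -36*r**2 (S(r) = -9*(r + r)*(r + r) = -9*2*r*2*r = -36*r**2)
B(1575)/S(-276) = (180 - 441180/1575 - 14706*1575 + 6*1575**2)/((-36*(-276)**2)) = (180 - 441180*1/1575 - 23161950 + 6*2480625)/((-36*76176)) = (180 - 9804/35 - 23161950 + 14883750)/(-2742336) = -289740504/35*(-1/2742336) = 12072521/3999240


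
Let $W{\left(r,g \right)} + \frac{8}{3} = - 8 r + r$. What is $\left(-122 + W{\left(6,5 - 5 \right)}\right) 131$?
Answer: $- \frac{65500}{3} \approx -21833.0$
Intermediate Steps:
$W{\left(r,g \right)} = - \frac{8}{3} - 7 r$ ($W{\left(r,g \right)} = - \frac{8}{3} + \left(- 8 r + r\right) = - \frac{8}{3} - 7 r$)
$\left(-122 + W{\left(6,5 - 5 \right)}\right) 131 = \left(-122 - \frac{134}{3}\right) 131 = \left(- \frac{500}{3}\right) 131 = - \frac{65500}{3}$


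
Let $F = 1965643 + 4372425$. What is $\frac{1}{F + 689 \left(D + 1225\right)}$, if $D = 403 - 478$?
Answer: $\frac{1}{7130418} \approx 1.4024 \cdot 10^{-7}$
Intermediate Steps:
$D = -75$ ($D = 403 - 478 = -75$)
$F = 6338068$
$\frac{1}{F + 689 \left(D + 1225\right)} = \frac{1}{6338068 + 689 \left(-75 + 1225\right)} = \frac{1}{6338068 + 689 \cdot 1150} = \frac{1}{6338068 + 792350} = \frac{1}{7130418}$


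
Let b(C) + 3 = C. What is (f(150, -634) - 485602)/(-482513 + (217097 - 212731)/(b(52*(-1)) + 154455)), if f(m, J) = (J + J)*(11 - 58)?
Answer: 476632800/539855093 ≈ 0.88289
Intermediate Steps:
b(C) = -3 + C
f(m, J) = -94*J (f(m, J) = (2*J)*(-47) = -94*J)
(f(150, -634) - 485602)/(-482513 + (217097 - 212731)/(b(52*(-1)) + 154455)) = (-94*(-634) - 485602)/(-482513 + (217097 - 212731)/((-3 + 52*(-1)) + 154455)) = (59596 - 485602)/(-482513 + 4366/((-3 - 52) + 154455)) = -426006/(-482513 + 4366/(-55 + 154455)) = -426006/(-482513 + 4366/154400) = -426006/(-482513 + 4366*(1/154400)) = -426006/(-482513 + 2183/77200) = -426006/(-37250001417/77200) = -426006*(-77200/37250001417) = 476632800/539855093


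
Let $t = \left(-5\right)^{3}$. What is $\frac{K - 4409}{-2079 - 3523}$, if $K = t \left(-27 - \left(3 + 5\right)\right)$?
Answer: $\frac{17}{2801} \approx 0.0060693$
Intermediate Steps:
$t = -125$
$K = 4375$ ($K = - 125 \left(-27 - \left(3 + 5\right)\right) = - 125 \left(-27 - 8\right) = \left(-125\right) \left(-35\right) = 4375$)
$\frac{K - 4409}{-2079 - 3523} = \frac{4375 - 4409}{-2079 - 3523} = - \frac{34}{-5602} = \left(-34\right) \left(- \frac{1}{5602}\right) = \frac{17}{2801}$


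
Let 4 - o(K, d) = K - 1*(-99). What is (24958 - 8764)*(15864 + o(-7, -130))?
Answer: 255476544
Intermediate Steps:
o(K, d) = -95 - K (o(K, d) = 4 - (K - 1*(-99)) = 4 - (K + 99) = 4 - (99 + K) = 4 + (-99 - K) = -95 - K)
(24958 - 8764)*(15864 + o(-7, -130)) = (24958 - 8764)*(15864 + (-95 - 1*(-7))) = 16194*(15864 + (-95 + 7)) = 16194*(15864 - 88) = 16194*15776 = 255476544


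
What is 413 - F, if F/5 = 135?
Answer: -262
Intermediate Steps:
F = 675 (F = 5*135 = 675)
413 - F = 413 - 1*675 = 413 - 675 = -262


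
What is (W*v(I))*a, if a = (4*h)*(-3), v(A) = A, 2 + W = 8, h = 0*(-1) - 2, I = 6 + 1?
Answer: 1008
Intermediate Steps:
I = 7
h = -2 (h = 0 - 2 = -2)
W = 6 (W = -2 + 8 = 6)
a = 24 (a = (4*(-2))*(-3) = -8*(-3) = 24)
(W*v(I))*a = (6*7)*24 = 42*24 = 1008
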